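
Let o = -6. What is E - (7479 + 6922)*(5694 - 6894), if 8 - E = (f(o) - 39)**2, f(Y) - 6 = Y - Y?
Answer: 17280119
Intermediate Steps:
f(Y) = 6 (f(Y) = 6 + (Y - Y) = 6 + 0 = 6)
E = -1081 (E = 8 - (6 - 39)**2 = 8 - 1*(-33)**2 = 8 - 1*1089 = 8 - 1089 = -1081)
E - (7479 + 6922)*(5694 - 6894) = -1081 - (7479 + 6922)*(5694 - 6894) = -1081 - 14401*(-1200) = -1081 - 1*(-17281200) = -1081 + 17281200 = 17280119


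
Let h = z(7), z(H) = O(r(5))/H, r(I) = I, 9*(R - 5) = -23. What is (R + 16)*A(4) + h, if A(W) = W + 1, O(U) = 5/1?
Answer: 5855/63 ≈ 92.937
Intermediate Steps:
R = 22/9 (R = 5 + (⅑)*(-23) = 5 - 23/9 = 22/9 ≈ 2.4444)
O(U) = 5 (O(U) = 5*1 = 5)
z(H) = 5/H
h = 5/7 ≈ 0.71429
A(W) = 1 + W
(R + 16)*A(4) + h = (22/9 + 16)*(1 + 4) + 5/7 = (166/9)*5 + 5/7 = 830/9 + 5/7 = 5855/63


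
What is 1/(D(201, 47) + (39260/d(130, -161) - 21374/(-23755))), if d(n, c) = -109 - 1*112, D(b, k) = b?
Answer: 403835/9794093 ≈ 0.041233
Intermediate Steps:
d(n, c) = -221 (d(n, c) = -109 - 112 = -221)
1/(D(201, 47) + (39260/d(130, -161) - 21374/(-23755))) = 1/(201 + (39260/(-221) - 21374/(-23755))) = 1/(201 + (39260*(-1/221) - 21374*(-1/23755))) = 1/(201 + (-3020/17 + 21374/23755)) = 1/(201 - 71376742/403835) = 1/(9794093/403835) = 403835/9794093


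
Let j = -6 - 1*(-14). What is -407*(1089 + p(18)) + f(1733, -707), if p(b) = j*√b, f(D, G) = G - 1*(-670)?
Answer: -443260 - 9768*√2 ≈ -4.5707e+5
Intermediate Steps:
j = 8 (j = -6 + 14 = 8)
f(D, G) = 670 + G (f(D, G) = G + 670 = 670 + G)
p(b) = 8*√b
-407*(1089 + p(18)) + f(1733, -707) = -407*(1089 + 8*√18) + (670 - 707) = -407*(1089 + 8*(3*√2)) - 37 = -407*(1089 + 24*√2) - 37 = (-443223 - 9768*√2) - 37 = -443260 - 9768*√2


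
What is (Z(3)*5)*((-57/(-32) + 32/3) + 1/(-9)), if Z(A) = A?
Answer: 17765/96 ≈ 185.05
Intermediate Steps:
(Z(3)*5)*((-57/(-32) + 32/3) + 1/(-9)) = (3*5)*((-57/(-32) + 32/3) + 1/(-9)) = 15*((-57*(-1/32) + 32*(1/3)) - 1/9) = 15*((57/32 + 32/3) - 1/9) = 15*(1195/96 - 1/9) = 15*(3553/288) = 17765/96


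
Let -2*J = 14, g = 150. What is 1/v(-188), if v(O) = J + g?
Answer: 1/143 ≈ 0.0069930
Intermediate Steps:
J = -7 (J = -1/2*14 = -7)
v(O) = 143 (v(O) = -7 + 150 = 143)
1/v(-188) = 1/143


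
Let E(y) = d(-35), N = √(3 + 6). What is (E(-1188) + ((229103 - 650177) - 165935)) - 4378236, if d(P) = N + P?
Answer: -4965277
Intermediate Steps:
N = 3 (N = √9 = 3)
d(P) = 3 + P
E(y) = -32 (E(y) = 3 - 35 = -32)
(E(-1188) + ((229103 - 650177) - 165935)) - 4378236 = (-32 + ((229103 - 650177) - 165935)) - 4378236 = (-32 + (-421074 - 165935)) - 4378236 = (-32 - 587009) - 4378236 = -587041 - 4378236 = -4965277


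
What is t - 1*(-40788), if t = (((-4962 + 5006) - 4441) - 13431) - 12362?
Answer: 10598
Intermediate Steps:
t = -30190 (t = ((44 - 4441) - 13431) - 12362 = (-4397 - 13431) - 12362 = -17828 - 12362 = -30190)
t - 1*(-40788) = -30190 - 1*(-40788) = -30190 + 40788 = 10598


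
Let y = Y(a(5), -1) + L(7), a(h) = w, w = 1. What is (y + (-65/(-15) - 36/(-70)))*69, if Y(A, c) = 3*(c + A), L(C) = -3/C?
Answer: 10672/35 ≈ 304.91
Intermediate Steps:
a(h) = 1
Y(A, c) = 3*A + 3*c (Y(A, c) = 3*(A + c) = 3*A + 3*c)
y = -3/7 (y = (3*1 + 3*(-1)) - 3/7 = (3 - 3) - 3*⅐ = 0 - 3/7 = -3/7 ≈ -0.42857)
(y + (-65/(-15) - 36/(-70)))*69 = (-3/7 + (-65/(-15) - 36/(-70)))*69 = (-3/7 + (-65*(-1/15) - 36*(-1/70)))*69 = (-3/7 + (13/3 + 18/35))*69 = (-3/7 + 509/105)*69 = (464/105)*69 = 10672/35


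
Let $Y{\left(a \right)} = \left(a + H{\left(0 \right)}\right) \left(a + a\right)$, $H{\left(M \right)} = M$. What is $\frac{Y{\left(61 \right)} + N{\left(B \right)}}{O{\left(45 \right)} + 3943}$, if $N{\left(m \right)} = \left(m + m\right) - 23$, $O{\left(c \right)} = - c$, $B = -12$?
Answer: $\frac{7395}{3898} \approx 1.8971$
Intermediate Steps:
$Y{\left(a \right)} = 2 a^{2}$ ($Y{\left(a \right)} = \left(a + 0\right) \left(a + a\right) = a 2 a = 2 a^{2}$)
$N{\left(m \right)} = -23 + 2 m$ ($N{\left(m \right)} = 2 m - 23 = -23 + 2 m$)
$\frac{Y{\left(61 \right)} + N{\left(B \right)}}{O{\left(45 \right)} + 3943} = \frac{2 \cdot 61^{2} + \left(-23 + 2 \left(-12\right)\right)}{\left(-1\right) 45 + 3943} = \frac{2 \cdot 3721 - 47}{-45 + 3943} = \frac{7442 - 47}{3898} = 7395 \cdot \frac{1}{3898} = \frac{7395}{3898}$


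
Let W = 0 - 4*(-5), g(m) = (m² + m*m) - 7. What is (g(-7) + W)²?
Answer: 12321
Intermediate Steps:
g(m) = -7 + 2*m² (g(m) = (m² + m²) - 7 = 2*m² - 7 = -7 + 2*m²)
W = 20 (W = 0 + 20 = 20)
(g(-7) + W)² = ((-7 + 2*(-7)²) + 20)² = ((-7 + 2*49) + 20)² = ((-7 + 98) + 20)² = (91 + 20)² = 111² = 12321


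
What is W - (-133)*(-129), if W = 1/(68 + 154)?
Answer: -3808853/222 ≈ -17157.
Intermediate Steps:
W = 1/222 ≈ 0.0045045
W - (-133)*(-129) = 1/222 - (-133)*(-129) = 1/222 - 133*129 = 1/222 - 17157 = -3808853/222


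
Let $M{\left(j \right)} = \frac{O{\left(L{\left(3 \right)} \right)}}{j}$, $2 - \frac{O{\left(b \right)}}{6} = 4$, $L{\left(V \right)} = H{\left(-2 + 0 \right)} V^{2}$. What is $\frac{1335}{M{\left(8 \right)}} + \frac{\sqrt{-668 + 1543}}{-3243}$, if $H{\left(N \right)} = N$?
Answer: $-890 - \frac{5 \sqrt{35}}{3243} \approx -890.01$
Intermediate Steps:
$L{\left(V \right)} = - 2 V^{2}$ ($L{\left(V \right)} = \left(-2 + 0\right) V^{2} = - 2 V^{2}$)
$O{\left(b \right)} = -12$ ($O{\left(b \right)} = 12 - 24 = -12$)
$M{\left(j \right)} = - \frac{12}{j}$
$\frac{1335}{M{\left(8 \right)}} + \frac{\sqrt{-668 + 1543}}{-3243} = \frac{1335}{\left(-12\right) \frac{1}{8}} + \frac{\sqrt{-668 + 1543}}{-3243} = \frac{1335}{\left(-12\right) \frac{1}{8}} + \sqrt{875} \left(- \frac{1}{3243}\right) = \frac{1335}{- \frac{3}{2}} + 5 \sqrt{35} \left(- \frac{1}{3243}\right) = 1335 \left(- \frac{2}{3}\right) - \frac{5 \sqrt{35}}{3243} = -890 - \frac{5 \sqrt{35}}{3243}$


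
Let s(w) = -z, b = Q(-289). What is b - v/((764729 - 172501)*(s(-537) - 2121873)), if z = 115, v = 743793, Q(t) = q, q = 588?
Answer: 738940017791025/1256700709264 ≈ 588.00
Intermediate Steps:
Q(t) = 588
b = 588
s(w) = -115 (s(w) = -1*115 = -115)
b - v/((764729 - 172501)*(s(-537) - 2121873)) = 588 - 743793/((764729 - 172501)*(-115 - 2121873)) = 588 - 743793/(592228*(-2121988)) = 588 - 743793/(-1256700709264) = 588 - 743793*(-1)/1256700709264 = 588 - 1*(-743793/1256700709264) = 588 + 743793/1256700709264 = 738940017791025/1256700709264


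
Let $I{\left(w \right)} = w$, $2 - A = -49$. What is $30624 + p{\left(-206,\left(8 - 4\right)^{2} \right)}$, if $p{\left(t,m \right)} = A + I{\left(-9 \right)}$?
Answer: $30666$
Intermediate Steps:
$A = 51$ ($A = 2 - -49 = 2 + 49 = 51$)
$p{\left(t,m \right)} = 42$ ($p{\left(t,m \right)} = 51 - 9 = 42$)
$30624 + p{\left(-206,\left(8 - 4\right)^{2} \right)} = 30624 + 42 = 30666$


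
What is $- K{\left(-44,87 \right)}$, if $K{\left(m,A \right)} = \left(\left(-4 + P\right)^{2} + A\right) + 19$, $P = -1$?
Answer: $-131$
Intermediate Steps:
$K{\left(m,A \right)} = 44 + A$ ($K{\left(m,A \right)} = \left(\left(-4 - 1\right)^{2} + A\right) + 19 = \left(\left(-5\right)^{2} + A\right) + 19 = \left(25 + A\right) + 19 = 44 + A$)
$- K{\left(-44,87 \right)} = - (44 + 87) = \left(-1\right) 131 = -131$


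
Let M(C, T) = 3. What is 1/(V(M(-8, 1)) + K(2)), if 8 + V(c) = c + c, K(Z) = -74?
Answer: -1/76 ≈ -0.013158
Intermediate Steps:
V(c) = -8 + 2*c (V(c) = -8 + (c + c) = -8 + 2*c)
1/(V(M(-8, 1)) + K(2)) = 1/((-8 + 2*3) - 74) = 1/((-8 + 6) - 74) = 1/(-2 - 74) = 1/(-76) = -1/76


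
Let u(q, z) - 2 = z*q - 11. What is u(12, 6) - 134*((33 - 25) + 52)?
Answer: -7977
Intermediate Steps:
u(q, z) = -9 + q*z (u(q, z) = 2 + (z*q - 11) = 2 + (q*z - 11) = 2 + (-11 + q*z) = -9 + q*z)
u(12, 6) - 134*((33 - 25) + 52) = (-9 + 12*6) - 134*((33 - 25) + 52) = (-9 + 72) - 134*(8 + 52) = 63 - 134*60 = 63 - 8040 = -7977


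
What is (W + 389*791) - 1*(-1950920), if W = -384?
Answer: 2258235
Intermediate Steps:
(W + 389*791) - 1*(-1950920) = (-384 + 389*791) - 1*(-1950920) = (-384 + 307699) + 1950920 = 307315 + 1950920 = 2258235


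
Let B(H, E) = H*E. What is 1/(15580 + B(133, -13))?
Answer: 1/13851 ≈ 7.2197e-5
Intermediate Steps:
B(H, E) = E*H
1/(15580 + B(133, -13)) = 1/(15580 - 13*133) = 1/(15580 - 1729) = 1/13851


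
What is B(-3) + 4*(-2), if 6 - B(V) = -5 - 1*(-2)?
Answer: 1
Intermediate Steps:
B(V) = 9 (B(V) = 6 - (-5 - 1*(-2)) = 6 - (-5 + 2) = 6 - 1*(-3) = 6 + 3 = 9)
B(-3) + 4*(-2) = 9 + 4*(-2) = 9 - 8 = 1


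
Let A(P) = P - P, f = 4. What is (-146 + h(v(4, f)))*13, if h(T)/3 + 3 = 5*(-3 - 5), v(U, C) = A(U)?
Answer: -3575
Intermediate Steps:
A(P) = 0
v(U, C) = 0
h(T) = -129 (h(T) = -9 + 3*(5*(-3 - 5)) = -9 + 3*(5*(-8)) = -9 + 3*(-40) = -9 - 120 = -129)
(-146 + h(v(4, f)))*13 = (-146 - 129)*13 = -275*13 = -3575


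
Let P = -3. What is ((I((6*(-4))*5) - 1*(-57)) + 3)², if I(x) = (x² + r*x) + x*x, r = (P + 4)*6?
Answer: 791859600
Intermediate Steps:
r = 6 (r = (-3 + 4)*6 = 1*6 = 6)
I(x) = 2*x² + 6*x (I(x) = (x² + 6*x) + x*x = (x² + 6*x) + x² = 2*x² + 6*x)
((I((6*(-4))*5) - 1*(-57)) + 3)² = ((2*((6*(-4))*5)*(3 + (6*(-4))*5) - 1*(-57)) + 3)² = ((2*(-24*5)*(3 - 24*5) + 57) + 3)² = ((2*(-120)*(3 - 120) + 57) + 3)² = ((2*(-120)*(-117) + 57) + 3)² = ((28080 + 57) + 3)² = (28137 + 3)² = 28140² = 791859600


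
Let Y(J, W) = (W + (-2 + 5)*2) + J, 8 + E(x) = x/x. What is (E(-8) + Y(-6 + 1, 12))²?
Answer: 36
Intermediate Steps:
E(x) = -7 (E(x) = -8 + x/x = -8 + 1 = -7)
Y(J, W) = 6 + J + W (Y(J, W) = (W + 3*2) + J = (W + 6) + J = (6 + W) + J = 6 + J + W)
(E(-8) + Y(-6 + 1, 12))² = (-7 + (6 + (-6 + 1) + 12))² = (-7 + (6 - 5 + 12))² = (-7 + 13)² = 6² = 36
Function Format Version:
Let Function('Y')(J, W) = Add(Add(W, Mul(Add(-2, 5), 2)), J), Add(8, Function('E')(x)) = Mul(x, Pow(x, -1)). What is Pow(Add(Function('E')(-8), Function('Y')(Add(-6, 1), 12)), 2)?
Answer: 36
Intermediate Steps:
Function('E')(x) = -7 (Function('E')(x) = Add(-8, Mul(x, Pow(x, -1))) = Add(-8, 1) = -7)
Function('Y')(J, W) = Add(6, J, W) (Function('Y')(J, W) = Add(Add(W, Mul(3, 2)), J) = Add(Add(W, 6), J) = Add(Add(6, W), J) = Add(6, J, W))
Pow(Add(Function('E')(-8), Function('Y')(Add(-6, 1), 12)), 2) = Pow(Add(-7, Add(6, Add(-6, 1), 12)), 2) = Pow(Add(-7, Add(6, -5, 12)), 2) = Pow(Add(-7, 13), 2) = Pow(6, 2) = 36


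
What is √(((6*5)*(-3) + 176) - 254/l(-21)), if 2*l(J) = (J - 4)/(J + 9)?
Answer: I*√3946/5 ≈ 12.563*I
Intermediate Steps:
l(J) = (-4 + J)/(2*(9 + J)) (l(J) = ((J - 4)/(J + 9))/2 = ((-4 + J)/(9 + J))/2 = (-4 + J)/(2*(9 + J)))
√(((6*5)*(-3) + 176) - 254/l(-21)) = √(((6*5)*(-3) + 176) - 254*2*(9 - 21)/(-4 - 21)) = √((30*(-3) + 176) - 254/((½)*(-25)/(-12))) = √((-90 + 176) - 254/((½)*(-1/12)*(-25))) = √(86 - 254/25/24) = √(86 - 254*24/25) = √(86 - 6096/25) = √(-3946/25) = I*√3946/5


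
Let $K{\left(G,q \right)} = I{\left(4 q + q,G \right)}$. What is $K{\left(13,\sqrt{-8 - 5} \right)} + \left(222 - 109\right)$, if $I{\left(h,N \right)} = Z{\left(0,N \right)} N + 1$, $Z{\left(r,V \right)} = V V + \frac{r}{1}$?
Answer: $2311$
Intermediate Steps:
$Z{\left(r,V \right)} = r + V^{2}$ ($Z{\left(r,V \right)} = V^{2} + r 1 = V^{2} + r = r + V^{2}$)
$I{\left(h,N \right)} = 1 + N^{3}$ ($I{\left(h,N \right)} = \left(0 + N^{2}\right) N + 1 = N^{2} N + 1 = N^{3} + 1 = 1 + N^{3}$)
$K{\left(G,q \right)} = 1 + G^{3}$
$K{\left(13,\sqrt{-8 - 5} \right)} + \left(222 - 109\right) = \left(1 + 13^{3}\right) + \left(222 - 109\right) = \left(1 + 2197\right) + 113 = 2198 + 113 = 2311$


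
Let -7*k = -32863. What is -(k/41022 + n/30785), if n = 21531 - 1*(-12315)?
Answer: -10730701739/8840035890 ≈ -1.2139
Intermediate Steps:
k = 32863/7 (k = -⅐*(-32863) = 32863/7 ≈ 4694.7)
n = 33846 (n = 21531 + 12315 = 33846)
-(k/41022 + n/30785) = -((32863/7)/41022 + 33846/30785) = -((32863/7)*(1/41022) + 33846*(1/30785)) = -(32863/287154 + 33846/30785) = -1*10730701739/8840035890 = -10730701739/8840035890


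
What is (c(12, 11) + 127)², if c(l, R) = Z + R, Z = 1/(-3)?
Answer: 170569/9 ≈ 18952.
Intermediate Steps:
Z = -⅓ ≈ -0.33333
c(l, R) = -⅓ + R
(c(12, 11) + 127)² = ((-⅓ + 11) + 127)² = (32/3 + 127)² = (413/3)² = 170569/9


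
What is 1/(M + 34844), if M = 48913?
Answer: 1/83757 ≈ 1.1939e-5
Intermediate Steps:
1/(M + 34844) = 1/(48913 + 34844) = 1/83757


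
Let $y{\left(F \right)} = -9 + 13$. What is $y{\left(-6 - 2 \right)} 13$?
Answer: $52$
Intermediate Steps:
$y{\left(F \right)} = 4$
$y{\left(-6 - 2 \right)} 13 = 4 \cdot 13 = 52$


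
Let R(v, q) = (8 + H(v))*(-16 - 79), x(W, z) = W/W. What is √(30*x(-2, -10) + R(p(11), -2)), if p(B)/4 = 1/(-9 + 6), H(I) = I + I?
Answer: I*√4290/3 ≈ 21.833*I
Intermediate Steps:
x(W, z) = 1
H(I) = 2*I
p(B) = -4/3 (p(B) = 4/(-9 + 6) = 4/(-3) = 4*(-⅓) = -4/3)
R(v, q) = -760 - 190*v (R(v, q) = (8 + 2*v)*(-16 - 79) = (8 + 2*v)*(-95) = -760 - 190*v)
√(30*x(-2, -10) + R(p(11), -2)) = √(30*1 + (-760 - 190*(-4/3))) = √(30 + (-760 + 760/3)) = √(30 - 1520/3) = √(-1430/3) = I*√4290/3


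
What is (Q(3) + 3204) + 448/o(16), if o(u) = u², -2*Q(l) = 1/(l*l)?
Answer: 115405/36 ≈ 3205.7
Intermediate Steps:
Q(l) = -1/(2*l²) (Q(l) = -1/(2*l*l) = -1/(2*l²))
(Q(3) + 3204) + 448/o(16) = (-½/3² + 3204) + 448/(16²) = (-½*⅑ + 3204) + 448/256 = (-1/18 + 3204) + 448*(1/256) = 57671/18 + 7/4 = 115405/36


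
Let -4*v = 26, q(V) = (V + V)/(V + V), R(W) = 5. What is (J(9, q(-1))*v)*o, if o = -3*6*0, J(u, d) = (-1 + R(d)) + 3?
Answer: 0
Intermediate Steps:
q(V) = 1 (q(V) = (2*V)/((2*V)) = (2*V)*(1/(2*V)) = 1)
J(u, d) = 7 (J(u, d) = (-1 + 5) + 3 = 4 + 3 = 7)
v = -13/2 (v = -¼*26 = -13/2 ≈ -6.5000)
o = 0 (o = -18*0 = 0)
(J(9, q(-1))*v)*o = (7*(-13/2))*0 = -91/2*0 = 0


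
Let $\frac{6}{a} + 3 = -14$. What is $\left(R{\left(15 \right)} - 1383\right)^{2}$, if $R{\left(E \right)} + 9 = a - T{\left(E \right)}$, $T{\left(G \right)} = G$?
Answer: $\frac{572405625}{289} \approx 1.9806 \cdot 10^{6}$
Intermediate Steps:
$a = - \frac{6}{17}$ ($a = \frac{6}{-3 - 14} = \frac{6}{-17} = 6 \left(- \frac{1}{17}\right) = - \frac{6}{17} \approx -0.35294$)
$R{\left(E \right)} = - \frac{159}{17} - E$ ($R{\left(E \right)} = -9 - \left(\frac{6}{17} + E\right) = - \frac{159}{17} - E$)
$\left(R{\left(15 \right)} - 1383\right)^{2} = \left(\left(- \frac{159}{17} - 15\right) - 1383\right)^{2} = \left(- \frac{414}{17} - 1383\right)^{2} = \left(- \frac{23925}{17}\right)^{2} = \frac{572405625}{289}$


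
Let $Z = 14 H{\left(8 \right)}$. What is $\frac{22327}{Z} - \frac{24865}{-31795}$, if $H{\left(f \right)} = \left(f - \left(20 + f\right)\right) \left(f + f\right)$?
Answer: $- \frac{119698353}{28488320} \approx -4.2017$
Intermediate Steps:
$H{\left(f \right)} = - 40 f$ ($H{\left(f \right)} = - 20 \cdot 2 f = - 40 f$)
$Z = -4480$ ($Z = 14 \left(\left(-40\right) 8\right) = 14 \left(-320\right) = -4480$)
$\frac{22327}{Z} - \frac{24865}{-31795} = \frac{22327}{-4480} - \frac{24865}{-31795} = 22327 \left(- \frac{1}{4480}\right) - - \frac{4973}{6359} = - \frac{22327}{4480} + \frac{4973}{6359} = - \frac{119698353}{28488320}$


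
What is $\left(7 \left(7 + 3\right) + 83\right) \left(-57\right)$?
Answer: $-8721$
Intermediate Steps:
$\left(7 \left(7 + 3\right) + 83\right) \left(-57\right) = \left(7 \cdot 10 + 83\right) \left(-57\right) = \left(70 + 83\right) \left(-57\right) = 153 \left(-57\right) = -8721$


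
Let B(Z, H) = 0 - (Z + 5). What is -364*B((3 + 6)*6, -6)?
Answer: 21476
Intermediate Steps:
B(Z, H) = -5 - Z (B(Z, H) = 0 - (5 + Z) = 0 + (-5 - Z) = -5 - Z)
-364*B((3 + 6)*6, -6) = -364*(-5 - (3 + 6)*6) = -364*(-5 - 9*6) = -364*(-5 - 1*54) = -364*(-5 - 54) = -364*(-59) = 21476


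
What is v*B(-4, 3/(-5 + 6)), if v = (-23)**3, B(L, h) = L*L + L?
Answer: -146004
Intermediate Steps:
B(L, h) = L + L**2 (B(L, h) = L**2 + L = L + L**2)
v = -12167
v*B(-4, 3/(-5 + 6)) = -(-48668)*(1 - 4) = -(-48668)*(-3) = -12167*12 = -146004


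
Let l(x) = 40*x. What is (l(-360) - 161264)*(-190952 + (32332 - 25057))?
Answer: 32265436528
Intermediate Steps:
(l(-360) - 161264)*(-190952 + (32332 - 25057)) = (40*(-360) - 161264)*(-190952 + (32332 - 25057)) = (-14400 - 161264)*(-190952 + 7275) = -175664*(-183677) = 32265436528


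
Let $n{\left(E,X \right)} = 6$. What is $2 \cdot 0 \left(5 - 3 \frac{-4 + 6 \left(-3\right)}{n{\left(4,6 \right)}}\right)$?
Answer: $0$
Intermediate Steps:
$2 \cdot 0 \left(5 - 3 \frac{-4 + 6 \left(-3\right)}{n{\left(4,6 \right)}}\right) = 2 \cdot 0 \left(5 - 3 \frac{-4 + 6 \left(-3\right)}{6}\right) = 0 \left(5 - 3 \left(-4 - 18\right) \frac{1}{6}\right) = 0 \left(5 - 3 \left(\left(-22\right) \frac{1}{6}\right)\right) = 0 \left(5 - 3 \left(- \frac{11}{3}\right)\right) = 0 \left(5 - -11\right) = 0 \left(5 + 11\right) = 0 \cdot 16 = 0$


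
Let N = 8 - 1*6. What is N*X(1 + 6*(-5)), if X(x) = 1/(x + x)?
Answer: -1/29 ≈ -0.034483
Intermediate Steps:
X(x) = 1/(2*x)
N = 2 (N = 8 - 6 = 2)
N*X(1 + 6*(-5)) = 2*(1/(2*(1 + 6*(-5)))) = 2*(1/(2*(1 - 30))) = 2*((½)/(-29)) = 2*((½)*(-1/29)) = 2*(-1/58) = -1/29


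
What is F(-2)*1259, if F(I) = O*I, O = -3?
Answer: 7554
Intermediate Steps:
F(I) = -3*I
F(-2)*1259 = -3*(-2)*1259 = 6*1259 = 7554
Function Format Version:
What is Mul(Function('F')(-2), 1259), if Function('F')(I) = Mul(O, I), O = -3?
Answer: 7554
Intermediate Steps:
Function('F')(I) = Mul(-3, I)
Mul(Function('F')(-2), 1259) = Mul(Mul(-3, -2), 1259) = Mul(6, 1259) = 7554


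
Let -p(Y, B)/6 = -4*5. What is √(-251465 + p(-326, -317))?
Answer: I*√251345 ≈ 501.34*I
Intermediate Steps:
p(Y, B) = 120 (p(Y, B) = -(-24)*5 = -6*(-20) = 120)
√(-251465 + p(-326, -317)) = √(-251465 + 120) = √(-251345) = I*√251345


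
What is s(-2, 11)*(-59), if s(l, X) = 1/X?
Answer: -59/11 ≈ -5.3636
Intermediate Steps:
s(-2, 11)*(-59) = -59/11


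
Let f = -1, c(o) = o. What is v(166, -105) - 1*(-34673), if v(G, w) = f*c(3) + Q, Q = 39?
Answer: 34709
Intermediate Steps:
v(G, w) = 36 (v(G, w) = -1*3 + 39 = -3 + 39 = 36)
v(166, -105) - 1*(-34673) = 36 - 1*(-34673) = 36 + 34673 = 34709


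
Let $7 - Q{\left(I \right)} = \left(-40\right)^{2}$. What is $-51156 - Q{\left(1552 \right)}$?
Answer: $-49563$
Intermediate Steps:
$Q{\left(I \right)} = -1593$ ($Q{\left(I \right)} = 7 - \left(-40\right)^{2} = 7 - 1600 = -1593$)
$-51156 - Q{\left(1552 \right)} = -51156 - -1593 = -51156 + 1593 = -49563$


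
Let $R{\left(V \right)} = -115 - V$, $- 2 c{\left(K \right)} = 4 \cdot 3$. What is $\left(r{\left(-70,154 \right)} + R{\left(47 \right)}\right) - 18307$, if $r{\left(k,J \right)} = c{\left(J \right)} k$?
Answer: $-18049$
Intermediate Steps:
$c{\left(K \right)} = -6$ ($c{\left(K \right)} = - \frac{4 \cdot 3}{2} = \left(- \frac{1}{2}\right) 12 = -6$)
$r{\left(k,J \right)} = - 6 k$
$\left(r{\left(-70,154 \right)} + R{\left(47 \right)}\right) - 18307 = \left(\left(-6\right) \left(-70\right) - 162\right) - 18307 = \left(420 - 162\right) - 18307 = 258 - 18307 = -18049$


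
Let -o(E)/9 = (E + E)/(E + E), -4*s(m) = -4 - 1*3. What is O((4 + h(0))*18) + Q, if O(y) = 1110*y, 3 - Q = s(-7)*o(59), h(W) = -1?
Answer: 239835/4 ≈ 59959.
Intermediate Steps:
s(m) = 7/4 (s(m) = -(-4 - 1*3)/4 = -(-4 - 3)/4 = -¼*(-7) = 7/4)
o(E) = -9 (o(E) = -9*(E + E)/(E + E) = -9*2*E/(2*E) = -9*2*E*1/(2*E) = -9*1 = -9)
Q = 75/4 (Q = 3 - 7*(-9)/4 = 3 - 1*(-63/4) = 3 + 63/4 = 75/4 ≈ 18.750)
O((4 + h(0))*18) + Q = 1110*((4 - 1)*18) + 75/4 = 1110*(3*18) + 75/4 = 1110*54 + 75/4 = 59940 + 75/4 = 239835/4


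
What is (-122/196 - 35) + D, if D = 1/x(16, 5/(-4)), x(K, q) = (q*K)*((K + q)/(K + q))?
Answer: -34959/980 ≈ -35.672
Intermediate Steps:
x(K, q) = K*q (x(K, q) = (K*q)*1 = K*q)
D = -1/20 (D = 1/(16*(5/(-4))) = 1/(16*(5*(-¼))) = 1/(16*(-5/4)) = 1/(-20) = -1/20 ≈ -0.050000)
(-122/196 - 35) + D = (-122/196 - 35) - 1/20 = (-122*1/196 - 35) - 1/20 = (-61/98 - 35) - 1/20 = -3491/98 - 1/20 = -34959/980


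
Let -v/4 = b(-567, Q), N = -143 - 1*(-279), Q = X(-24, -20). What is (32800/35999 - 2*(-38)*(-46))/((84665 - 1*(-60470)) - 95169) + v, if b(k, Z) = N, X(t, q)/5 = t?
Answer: -489316391100/899363017 ≈ -544.07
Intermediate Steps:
X(t, q) = 5*t
Q = -120 (Q = 5*(-24) = -120)
N = 136 (N = -143 + 279 = 136)
b(k, Z) = 136
v = -544 (v = -4*136 = -544)
(32800/35999 - 2*(-38)*(-46))/((84665 - 1*(-60470)) - 95169) + v = (32800/35999 - 2*(-38)*(-46))/((84665 - 1*(-60470)) - 95169) - 544 = (32800*(1/35999) + 76*(-46))/((84665 + 60470) - 95169) - 544 = (32800/35999 - 3496)/(145135 - 95169) - 544 = -125819704/35999/49966 - 544 = -125819704/35999*1/49966 - 544 = -62909852/899363017 - 544 = -489316391100/899363017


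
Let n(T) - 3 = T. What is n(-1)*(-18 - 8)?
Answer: -52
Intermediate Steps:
n(T) = 3 + T
n(-1)*(-18 - 8) = (3 - 1)*(-18 - 8) = 2*(-26) = -52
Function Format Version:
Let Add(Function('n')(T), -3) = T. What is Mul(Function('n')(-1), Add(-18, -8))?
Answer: -52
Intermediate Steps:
Function('n')(T) = Add(3, T)
Mul(Function('n')(-1), Add(-18, -8)) = Mul(Add(3, -1), Add(-18, -8)) = Mul(2, -26) = -52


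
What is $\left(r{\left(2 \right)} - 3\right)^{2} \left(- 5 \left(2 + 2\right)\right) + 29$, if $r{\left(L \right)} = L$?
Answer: $9$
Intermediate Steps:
$\left(r{\left(2 \right)} - 3\right)^{2} \left(- 5 \left(2 + 2\right)\right) + 29 = \left(2 - 3\right)^{2} \left(- 5 \left(2 + 2\right)\right) + 29 = \left(-1\right)^{2} \left(\left(-5\right) 4\right) + 29 = 1 \left(-20\right) + 29 = -20 + 29 = 9$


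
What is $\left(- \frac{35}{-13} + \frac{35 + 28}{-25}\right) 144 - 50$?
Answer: $- \frac{8186}{325} \approx -25.188$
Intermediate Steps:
$\left(- \frac{35}{-13} + \frac{35 + 28}{-25}\right) 144 - 50 = \left(\left(-35\right) \left(- \frac{1}{13}\right) + 63 \left(- \frac{1}{25}\right)\right) 144 - 50 = \left(\frac{35}{13} - \frac{63}{25}\right) 144 - 50 = \frac{56}{325} \cdot 144 - 50 = \frac{8064}{325} - 50 = - \frac{8186}{325}$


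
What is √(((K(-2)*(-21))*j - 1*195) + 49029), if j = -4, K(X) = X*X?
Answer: √49170 ≈ 221.74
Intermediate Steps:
K(X) = X²
√(((K(-2)*(-21))*j - 1*195) + 49029) = √((((-2)²*(-21))*(-4) - 1*195) + 49029) = √(((4*(-21))*(-4) - 195) + 49029) = √((-84*(-4) - 195) + 49029) = √((336 - 195) + 49029) = √(141 + 49029) = √49170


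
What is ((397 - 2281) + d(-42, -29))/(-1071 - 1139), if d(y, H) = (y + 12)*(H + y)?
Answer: -123/1105 ≈ -0.11131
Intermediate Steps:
d(y, H) = (12 + y)*(H + y)
((397 - 2281) + d(-42, -29))/(-1071 - 1139) = ((397 - 2281) + ((-42)² + 12*(-29) + 12*(-42) - 29*(-42)))/(-1071 - 1139) = (-1884 + (1764 - 348 - 504 + 1218))/(-2210) = (-1884 + 2130)*(-1/2210) = 246*(-1/2210) = -123/1105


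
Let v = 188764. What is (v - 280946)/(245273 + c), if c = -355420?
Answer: 92182/110147 ≈ 0.83690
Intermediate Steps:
(v - 280946)/(245273 + c) = (188764 - 280946)/(245273 - 355420) = -92182/(-110147) = -92182*(-1/110147) = 92182/110147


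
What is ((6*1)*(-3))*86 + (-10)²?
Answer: -1448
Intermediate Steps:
((6*1)*(-3))*86 + (-10)² = (6*(-3))*86 + 100 = -18*86 + 100 = -1548 + 100 = -1448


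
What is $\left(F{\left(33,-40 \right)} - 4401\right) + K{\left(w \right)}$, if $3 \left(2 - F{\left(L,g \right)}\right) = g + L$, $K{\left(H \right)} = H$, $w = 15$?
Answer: $- \frac{13145}{3} \approx -4381.7$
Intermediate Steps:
$F{\left(L,g \right)} = 2 - \frac{L}{3} - \frac{g}{3}$ ($F{\left(L,g \right)} = 2 - \frac{g + L}{3} = 2 - \frac{L + g}{3} = 2 - \left(\frac{L}{3} + \frac{g}{3}\right) = 2 - \frac{L}{3} - \frac{g}{3}$)
$\left(F{\left(33,-40 \right)} - 4401\right) + K{\left(w \right)} = \left(\left(2 - 11 - - \frac{40}{3}\right) - 4401\right) + 15 = \left(\left(2 - 11 + \frac{40}{3}\right) - 4401\right) + 15 = \left(\frac{13}{3} - 4401\right) + 15 = - \frac{13190}{3} + 15 = - \frac{13145}{3}$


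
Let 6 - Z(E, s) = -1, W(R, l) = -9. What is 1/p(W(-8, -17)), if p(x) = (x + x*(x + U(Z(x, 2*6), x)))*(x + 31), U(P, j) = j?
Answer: 1/3366 ≈ 0.00029709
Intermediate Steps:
Z(E, s) = 7 (Z(E, s) = 6 - 1*(-1) = 6 + 1 = 7)
p(x) = (31 + x)*(x + 2*x**2) (p(x) = (x + x*(x + x))*(x + 31) = (x + x*(2*x))*(31 + x) = (x + 2*x**2)*(31 + x) = (31 + x)*(x + 2*x**2))
1/p(W(-8, -17)) = 1/(-9*(31 + 2*(-9)**2 + 63*(-9))) = 1/(-9*(31 + 2*81 - 567)) = 1/(-9*(31 + 162 - 567)) = 1/(-9*(-374)) = 1/3366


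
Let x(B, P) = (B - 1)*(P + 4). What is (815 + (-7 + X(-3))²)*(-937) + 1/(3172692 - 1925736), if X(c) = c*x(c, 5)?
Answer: -12871069856351/1246956 ≈ -1.0322e+7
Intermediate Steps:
x(B, P) = (-1 + B)*(4 + P)
X(c) = c*(-9 + 9*c) (X(c) = c*(-4 - 1*5 + 4*c + c*5) = c*(-4 - 5 + 4*c + 5*c) = c*(-9 + 9*c))
(815 + (-7 + X(-3))²)*(-937) + 1/(3172692 - 1925736) = (815 + (-7 + 9*(-3)*(-1 - 3))²)*(-937) + 1/(3172692 - 1925736) = (815 + (-7 + 9*(-3)*(-4))²)*(-937) + 1/1246956 = (815 + (-7 + 108)²)*(-937) + 1/1246956 = (815 + 101²)*(-937) + 1/1246956 = (815 + 10201)*(-937) + 1/1246956 = 11016*(-937) + 1/1246956 = -10321992 + 1/1246956 = -12871069856351/1246956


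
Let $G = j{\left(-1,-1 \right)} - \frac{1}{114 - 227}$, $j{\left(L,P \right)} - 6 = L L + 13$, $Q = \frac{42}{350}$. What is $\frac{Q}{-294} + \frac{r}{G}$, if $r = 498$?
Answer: $\frac{19695577}{791350} \approx 24.889$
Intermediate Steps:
$Q = \frac{3}{25}$ ($Q = 42 \cdot \frac{1}{350} = \frac{3}{25} \approx 0.12$)
$j{\left(L,P \right)} = 19 + L^{2}$ ($j{\left(L,P \right)} = 6 + \left(L L + 13\right) = 6 + \left(L^{2} + 13\right) = 6 + \left(13 + L^{2}\right) = 19 + L^{2}$)
$G = \frac{2261}{113}$ ($G = \left(19 + \left(-1\right)^{2}\right) - \frac{1}{114 - 227} = \left(19 + 1\right) - \frac{1}{-113} = 20 - - \frac{1}{113} = 20 + \frac{1}{113} = \frac{2261}{113} \approx 20.009$)
$\frac{Q}{-294} + \frac{r}{G} = \frac{3}{25 \left(-294\right)} + \frac{498}{\frac{2261}{113}} = \frac{3}{25} \left(- \frac{1}{294}\right) + 498 \cdot \frac{113}{2261} = - \frac{1}{2450} + \frac{56274}{2261} = \frac{19695577}{791350}$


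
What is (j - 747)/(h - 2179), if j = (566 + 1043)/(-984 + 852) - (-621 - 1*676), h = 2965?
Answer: 70991/103752 ≈ 0.68424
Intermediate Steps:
j = 169595/132 (j = 1609/(-132) - (-621 - 676) = 1609*(-1/132) - 1*(-1297) = -1609/132 + 1297 = 169595/132 ≈ 1284.8)
(j - 747)/(h - 2179) = (169595/132 - 747)/(2965 - 2179) = (70991/132)/786 = (70991/132)*(1/786) = 70991/103752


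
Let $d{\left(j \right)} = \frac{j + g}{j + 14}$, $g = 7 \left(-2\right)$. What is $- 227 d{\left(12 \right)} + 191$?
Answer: $\frac{2710}{13} \approx 208.46$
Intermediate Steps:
$g = -14$
$d{\left(j \right)} = \frac{-14 + j}{14 + j}$ ($d{\left(j \right)} = \frac{j - 14}{j + 14} = \frac{-14 + j}{14 + j}$)
$- 227 d{\left(12 \right)} + 191 = - 227 \frac{-14 + 12}{14 + 12} + 191 = - 227 \cdot \frac{1}{26} \left(-2\right) + 191 = \left(-227\right) \left(- \frac{1}{13}\right) + 191 = \frac{227}{13} + 191 = \frac{2710}{13}$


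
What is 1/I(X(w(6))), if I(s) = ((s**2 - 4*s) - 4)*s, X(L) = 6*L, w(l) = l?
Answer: 1/41328 ≈ 2.4197e-5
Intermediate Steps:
I(s) = s*(-4 + s**2 - 4*s) (I(s) = (-4 + s**2 - 4*s)*s = s*(-4 + s**2 - 4*s))
1/I(X(w(6))) = 1/((6*6)*(-4 + (6*6)**2 - 24*6)) = 1/(36*(-4 + 36**2 - 4*36)) = 1/(36*(-4 + 1296 - 144)) = 1/(36*1148) = 1/41328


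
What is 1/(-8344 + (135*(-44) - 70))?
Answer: -1/14354 ≈ -6.9667e-5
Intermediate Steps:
1/(-8344 + (135*(-44) - 70)) = 1/(-8344 + (-5940 - 70)) = 1/(-8344 - 6010) = 1/(-14354) = -1/14354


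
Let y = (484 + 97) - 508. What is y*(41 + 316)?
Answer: 26061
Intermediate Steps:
y = 73 (y = 581 - 508 = 73)
y*(41 + 316) = 73*(41 + 316) = 73*357 = 26061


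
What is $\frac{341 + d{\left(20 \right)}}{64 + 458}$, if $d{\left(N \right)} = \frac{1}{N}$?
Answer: $\frac{6821}{10440} \approx 0.65335$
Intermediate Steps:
$\frac{341 + d{\left(20 \right)}}{64 + 458} = \frac{341 + \frac{1}{20}}{64 + 458} = \frac{341 + \frac{1}{20}}{522} = \frac{6821}{20} \cdot \frac{1}{522} = \frac{6821}{10440}$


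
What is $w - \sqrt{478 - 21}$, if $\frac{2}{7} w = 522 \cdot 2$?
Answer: $3654 - \sqrt{457} \approx 3632.6$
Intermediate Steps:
$w = 3654$ ($w = \frac{7 \cdot 522 \cdot 2}{2} = \frac{7}{2} \cdot 1044 = 3654$)
$w - \sqrt{478 - 21} = 3654 - \sqrt{478 - 21} = 3654 - \sqrt{457}$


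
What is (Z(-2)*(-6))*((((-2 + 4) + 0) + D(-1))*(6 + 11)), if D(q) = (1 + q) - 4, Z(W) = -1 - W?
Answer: 204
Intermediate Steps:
D(q) = -3 + q
(Z(-2)*(-6))*((((-2 + 4) + 0) + D(-1))*(6 + 11)) = ((-1 - 1*(-2))*(-6))*((((-2 + 4) + 0) + (-3 - 1))*(6 + 11)) = ((-1 + 2)*(-6))*(((2 + 0) - 4)*17) = (1*(-6))*((2 - 4)*17) = -(-12)*17 = -6*(-34) = 204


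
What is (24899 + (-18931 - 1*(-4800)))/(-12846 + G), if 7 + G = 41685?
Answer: 673/1802 ≈ 0.37347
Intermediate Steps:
G = 41678 (G = -7 + 41685 = 41678)
(24899 + (-18931 - 1*(-4800)))/(-12846 + G) = (24899 + (-18931 - 1*(-4800)))/(-12846 + 41678) = (24899 + (-18931 + 4800))/28832 = (24899 - 14131)*(1/28832) = 10768*(1/28832) = 673/1802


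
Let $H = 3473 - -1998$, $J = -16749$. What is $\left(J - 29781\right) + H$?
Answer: $-41059$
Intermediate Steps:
$H = 5471$ ($H = 3473 + 1998 = 5471$)
$\left(J - 29781\right) + H = \left(-16749 - 29781\right) + 5471 = -46530 + 5471 = -41059$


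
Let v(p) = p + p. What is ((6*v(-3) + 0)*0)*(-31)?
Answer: 0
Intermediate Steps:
v(p) = 2*p
((6*v(-3) + 0)*0)*(-31) = ((6*(2*(-3)) + 0)*0)*(-31) = ((6*(-6) + 0)*0)*(-31) = ((-36 + 0)*0)*(-31) = -36*0*(-31) = 0*(-31) = 0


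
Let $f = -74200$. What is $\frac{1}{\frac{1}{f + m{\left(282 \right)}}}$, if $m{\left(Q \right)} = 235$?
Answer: $-73965$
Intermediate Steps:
$\frac{1}{\frac{1}{f + m{\left(282 \right)}}} = \frac{1}{\frac{1}{-74200 + 235}} = \frac{1}{\frac{1}{-73965}} = \frac{1}{- \frac{1}{73965}} = -73965$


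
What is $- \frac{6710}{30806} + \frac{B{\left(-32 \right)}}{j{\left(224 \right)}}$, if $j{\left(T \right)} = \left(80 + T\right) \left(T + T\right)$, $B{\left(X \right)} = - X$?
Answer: $- \frac{14263477}{65555168} \approx -0.21758$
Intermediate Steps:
$j{\left(T \right)} = 2 T \left(80 + T\right)$ ($j{\left(T \right)} = \left(80 + T\right) 2 T = 2 T \left(80 + T\right)$)
$- \frac{6710}{30806} + \frac{B{\left(-32 \right)}}{j{\left(224 \right)}} = - \frac{6710}{30806} + \frac{\left(-1\right) \left(-32\right)}{2 \cdot 224 \left(80 + 224\right)} = \left(-6710\right) \frac{1}{30806} + \frac{32}{2 \cdot 224 \cdot 304} = - \frac{3355}{15403} + \frac{32}{136192} = - \frac{3355}{15403} + 32 \cdot \frac{1}{136192} = - \frac{3355}{15403} + \frac{1}{4256} = - \frac{14263477}{65555168}$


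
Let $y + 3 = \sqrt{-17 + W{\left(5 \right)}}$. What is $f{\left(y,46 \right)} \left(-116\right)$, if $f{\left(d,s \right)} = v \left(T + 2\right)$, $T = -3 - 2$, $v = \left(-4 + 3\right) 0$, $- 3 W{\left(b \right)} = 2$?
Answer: $0$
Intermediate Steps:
$W{\left(b \right)} = - \frac{2}{3}$ ($W{\left(b \right)} = \left(- \frac{1}{3}\right) 2 = - \frac{2}{3}$)
$v = 0$ ($v = \left(-1\right) 0 = 0$)
$T = -5$ ($T = -3 - 2 = -5$)
$y = -3 + \frac{i \sqrt{159}}{3}$ ($y = -3 + \sqrt{-17 - \frac{2}{3}} = -3 + \sqrt{- \frac{53}{3}} = -3 + \frac{i \sqrt{159}}{3} \approx -3.0 + 4.2032 i$)
$f{\left(d,s \right)} = 0$ ($f{\left(d,s \right)} = 0 \left(-5 + 2\right) = 0 \left(-3\right) = 0$)
$f{\left(y,46 \right)} \left(-116\right) = 0 \left(-116\right) = 0$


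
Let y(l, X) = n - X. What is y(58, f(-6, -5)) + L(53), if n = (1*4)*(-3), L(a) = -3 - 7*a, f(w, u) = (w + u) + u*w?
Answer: -405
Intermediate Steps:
f(w, u) = u + w + u*w (f(w, u) = (u + w) + u*w = u + w + u*w)
n = -12 (n = 4*(-3) = -12)
y(l, X) = -12 - X
y(58, f(-6, -5)) + L(53) = (-12 - (-5 - 6 - 5*(-6))) + (-3 - 7*53) = (-12 - (-5 - 6 + 30)) + (-3 - 371) = (-12 - 1*19) - 374 = (-12 - 19) - 374 = -31 - 374 = -405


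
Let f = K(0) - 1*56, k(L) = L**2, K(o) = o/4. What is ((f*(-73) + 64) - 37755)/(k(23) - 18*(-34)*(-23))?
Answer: 1461/589 ≈ 2.4805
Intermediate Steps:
K(o) = o/4 (K(o) = o*(1/4) = o/4)
f = -56 (f = (1/4)*0 - 1*56 = 0 - 56 = -56)
((f*(-73) + 64) - 37755)/(k(23) - 18*(-34)*(-23)) = ((-56*(-73) + 64) - 37755)/(23**2 - 18*(-34)*(-23)) = ((4088 + 64) - 37755)/(529 + 612*(-23)) = (4152 - 37755)/(529 - 14076) = -33603/(-13547) = -33603*(-1/13547) = 1461/589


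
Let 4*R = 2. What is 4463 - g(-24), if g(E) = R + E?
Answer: 8973/2 ≈ 4486.5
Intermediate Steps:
R = ½ (R = (¼)*2 = ½ ≈ 0.50000)
g(E) = ½ + E
4463 - g(-24) = 4463 - (½ - 24) = 4463 - 1*(-47/2) = 4463 + 47/2 = 8973/2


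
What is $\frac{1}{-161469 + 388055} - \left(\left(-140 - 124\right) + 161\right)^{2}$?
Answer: $- \frac{2403850873}{226586} \approx -10609.0$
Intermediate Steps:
$\frac{1}{-161469 + 388055} - \left(\left(-140 - 124\right) + 161\right)^{2} = \frac{1}{226586} - \left(-264 + 161\right)^{2} = \frac{1}{226586} - \left(-103\right)^{2} = \frac{1}{226586} - 10609 = - \frac{2403850873}{226586}$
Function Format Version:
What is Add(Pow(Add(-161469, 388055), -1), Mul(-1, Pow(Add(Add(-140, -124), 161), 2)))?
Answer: Rational(-2403850873, 226586) ≈ -10609.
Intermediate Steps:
Add(Pow(Add(-161469, 388055), -1), Mul(-1, Pow(Add(Add(-140, -124), 161), 2))) = Add(Pow(226586, -1), Mul(-1, Pow(Add(-264, 161), 2))) = Add(Rational(1, 226586), Mul(-1, Pow(-103, 2))) = Add(Rational(1, 226586), Mul(-1, 10609)) = Add(Rational(1, 226586), -10609) = Rational(-2403850873, 226586)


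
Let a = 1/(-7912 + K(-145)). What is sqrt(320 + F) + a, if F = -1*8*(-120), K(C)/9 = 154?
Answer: -1/6526 + 16*sqrt(5) ≈ 35.777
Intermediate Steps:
K(C) = 1386 (K(C) = 9*154 = 1386)
a = -1/6526 (a = 1/(-7912 + 1386) = 1/(-6526) = -1/6526 ≈ -0.00015323)
F = 960 (F = -8*(-120) = 960)
sqrt(320 + F) + a = sqrt(320 + 960) - 1/6526 = sqrt(1280) - 1/6526 = 16*sqrt(5) - 1/6526 = -1/6526 + 16*sqrt(5)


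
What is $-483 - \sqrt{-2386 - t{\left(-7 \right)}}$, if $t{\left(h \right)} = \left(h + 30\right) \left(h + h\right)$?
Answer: $-483 - 4 i \sqrt{129} \approx -483.0 - 45.431 i$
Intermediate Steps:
$t{\left(h \right)} = 2 h \left(30 + h\right)$ ($t{\left(h \right)} = \left(30 + h\right) 2 h = 2 h \left(30 + h\right)$)
$-483 - \sqrt{-2386 - t{\left(-7 \right)}} = -483 - \sqrt{-2386 - 2 \left(-7\right) \left(30 - 7\right)} = -483 - \sqrt{-2386 - 2 \left(-7\right) 23} = -483 - \sqrt{-2386 - -322} = -483 - \sqrt{-2386 + 322} = -483 - \sqrt{-2064} = -483 - 4 i \sqrt{129}$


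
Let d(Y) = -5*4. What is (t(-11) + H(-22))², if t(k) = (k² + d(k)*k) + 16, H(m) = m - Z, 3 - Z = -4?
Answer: 107584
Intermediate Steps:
Z = 7 (Z = 3 - 1*(-4) = 3 + 4 = 7)
d(Y) = -20
H(m) = -7 + m (H(m) = m - 1*7 = m - 7 = -7 + m)
t(k) = 16 + k² - 20*k (t(k) = (k² - 20*k) + 16 = 16 + k² - 20*k)
(t(-11) + H(-22))² = ((16 + (-11)² - 20*(-11)) + (-7 - 22))² = ((16 + 121 + 220) - 29)² = (357 - 29)² = 328² = 107584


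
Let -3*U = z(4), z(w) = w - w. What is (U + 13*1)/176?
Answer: 13/176 ≈ 0.073864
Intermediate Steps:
z(w) = 0
U = 0 (U = -⅓*0 = 0)
(U + 13*1)/176 = (0 + 13*1)/176 = (0 + 13)*(1/176) = 13*(1/176) = 13/176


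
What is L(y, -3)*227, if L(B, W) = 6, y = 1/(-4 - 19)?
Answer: 1362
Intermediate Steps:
y = -1/23 (y = 1/(-23) = -1/23 ≈ -0.043478)
L(y, -3)*227 = 6*227 = 1362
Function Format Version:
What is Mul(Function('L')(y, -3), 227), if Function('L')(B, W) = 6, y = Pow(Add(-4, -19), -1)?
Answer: 1362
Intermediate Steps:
y = Rational(-1, 23) (y = Pow(-23, -1) = Rational(-1, 23) ≈ -0.043478)
Mul(Function('L')(y, -3), 227) = Mul(6, 227) = 1362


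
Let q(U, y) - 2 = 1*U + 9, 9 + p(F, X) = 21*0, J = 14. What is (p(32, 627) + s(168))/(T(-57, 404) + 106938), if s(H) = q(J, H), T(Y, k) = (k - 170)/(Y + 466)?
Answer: 1636/10934469 ≈ 0.00014962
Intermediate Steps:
T(Y, k) = (-170 + k)/(466 + Y)
p(F, X) = -9 (p(F, X) = -9 + 21*0 = -9 + 0 = -9)
q(U, y) = 11 + U (q(U, y) = 2 + (1*U + 9) = 2 + (U + 9) = 2 + (9 + U) = 11 + U)
s(H) = 25 (s(H) = 11 + 14 = 25)
(p(32, 627) + s(168))/(T(-57, 404) + 106938) = (-9 + 25)/((-170 + 404)/(466 - 57) + 106938) = 16/(234/409 + 106938) = 16/(43737876/409) = 16*(409/43737876) = 1636/10934469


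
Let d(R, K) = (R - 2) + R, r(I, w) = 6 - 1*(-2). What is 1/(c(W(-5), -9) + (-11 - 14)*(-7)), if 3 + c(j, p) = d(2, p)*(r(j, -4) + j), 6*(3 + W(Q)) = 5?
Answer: 3/551 ≈ 0.0054446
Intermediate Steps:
W(Q) = -13/6 (W(Q) = -3 + (⅙)*5 = -3 + ⅚ = -13/6)
r(I, w) = 8 (r(I, w) = 6 + 2 = 8)
d(R, K) = -2 + 2*R (d(R, K) = (-2 + R) + R = -2 + 2*R)
c(j, p) = 13 + 2*j (c(j, p) = -3 + (-2 + 2*2)*(8 + j) = -3 + (-2 + 4)*(8 + j) = -3 + 2*(8 + j) = -3 + (16 + 2*j) = 13 + 2*j)
1/(c(W(-5), -9) + (-11 - 14)*(-7)) = 1/((13 + 2*(-13/6)) + (-11 - 14)*(-7)) = 1/((13 - 13/3) - 25*(-7)) = 1/(26/3 + 175) = 1/(551/3) = 3/551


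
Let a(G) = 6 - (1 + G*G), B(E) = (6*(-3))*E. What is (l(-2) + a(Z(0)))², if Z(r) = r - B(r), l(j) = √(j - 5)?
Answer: (5 + I*√7)² ≈ 18.0 + 26.458*I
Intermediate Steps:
l(j) = √(-5 + j)
B(E) = -18*E
Z(r) = 19*r (Z(r) = r - (-18)*r = r + 18*r = 19*r)
a(G) = 5 - G² (a(G) = 6 - (1 + G²) = 6 + (-1 - G²) = 5 - G²)
(l(-2) + a(Z(0)))² = (√(-5 - 2) + (5 - (19*0)²))² = (√(-7) + (5 - 1*0²))² = (I*√7 + (5 - 1*0))² = (I*√7 + (5 + 0))² = (I*√7 + 5)² = (5 + I*√7)²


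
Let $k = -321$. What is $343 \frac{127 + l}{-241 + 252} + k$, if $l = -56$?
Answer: $\frac{20822}{11} \approx 1892.9$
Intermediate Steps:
$343 \frac{127 + l}{-241 + 252} + k = 343 \frac{127 - 56}{-241 + 252} - 321 = 343 \cdot \frac{71}{11} - 321 = \frac{24353}{11} - 321 = \frac{20822}{11}$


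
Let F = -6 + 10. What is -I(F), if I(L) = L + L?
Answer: -8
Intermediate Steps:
F = 4
I(L) = 2*L
-I(F) = -2*4 = -1*8 = -8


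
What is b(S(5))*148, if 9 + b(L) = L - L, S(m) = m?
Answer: -1332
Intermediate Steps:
b(L) = -9 (b(L) = -9 + (L - L) = -9 + 0 = -9)
b(S(5))*148 = -9*148 = -1332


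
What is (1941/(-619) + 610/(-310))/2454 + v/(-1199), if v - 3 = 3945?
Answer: -93013986079/28230338697 ≈ -3.2948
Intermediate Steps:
v = 3948 (v = 3 + 3945 = 3948)
(1941/(-619) + 610/(-310))/2454 + v/(-1199) = (1941/(-619) + 610/(-310))/2454 + 3948/(-1199) = (1941*(-1/619) + 610*(-1/310))*(1/2454) + 3948*(-1/1199) = (-1941/619 - 61/31)*(1/2454) - 3948/1199 = -97930/19189*1/2454 - 3948/1199 = -48965/23544903 - 3948/1199 = -93013986079/28230338697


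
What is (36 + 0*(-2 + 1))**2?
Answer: 1296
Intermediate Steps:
(36 + 0*(-2 + 1))**2 = (36 + 0*(-1))**2 = (36 + 0)**2 = 36**2 = 1296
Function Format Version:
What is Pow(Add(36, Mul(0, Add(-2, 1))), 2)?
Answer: 1296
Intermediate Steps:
Pow(Add(36, Mul(0, Add(-2, 1))), 2) = Pow(Add(36, Mul(0, -1)), 2) = Pow(Add(36, 0), 2) = Pow(36, 2) = 1296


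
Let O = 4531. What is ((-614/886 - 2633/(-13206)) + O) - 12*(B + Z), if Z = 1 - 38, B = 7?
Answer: 28610724055/5850258 ≈ 4890.5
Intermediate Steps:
Z = -37
((-614/886 - 2633/(-13206)) + O) - 12*(B + Z) = ((-614/886 - 2633/(-13206)) + 4531) - 12*(7 - 37) = ((-614*1/886 - 2633*(-1/13206)) + 4531) - 12*(-30) = ((-307/443 + 2633/13206) + 4531) + 360 = (-2887823/5850258 + 4531) + 360 = 26504631175/5850258 + 360 = 28610724055/5850258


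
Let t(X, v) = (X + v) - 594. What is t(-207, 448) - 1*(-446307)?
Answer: 445954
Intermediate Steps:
t(X, v) = -594 + X + v
t(-207, 448) - 1*(-446307) = (-594 - 207 + 448) - 1*(-446307) = -353 + 446307 = 445954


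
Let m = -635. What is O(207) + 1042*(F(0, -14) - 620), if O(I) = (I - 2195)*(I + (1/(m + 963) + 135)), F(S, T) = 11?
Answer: -107787365/82 ≈ -1.3145e+6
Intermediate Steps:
O(I) = (-2195 + I)*(44281/328 + I) (O(I) = (I - 2195)*(I + (1/(-635 + 963) + 135)) = (-2195 + I)*(I + (1/328 + 135)) = (-2195 + I)*(I + 44281/328) = (-2195 + I)*(44281/328 + I))
O(207) + 1042*(F(0, -14) - 620) = (-97196795/328 + 207² - 675679/328*207) + 1042*(11 - 620) = (-97196795/328 + 42849 - 139865553/328) + 1042*(-609) = -55751969/82 - 634578 = -107787365/82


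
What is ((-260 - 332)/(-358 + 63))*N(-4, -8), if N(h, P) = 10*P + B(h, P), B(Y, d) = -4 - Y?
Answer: -9472/59 ≈ -160.54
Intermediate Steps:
N(h, P) = -4 - h + 10*P (N(h, P) = 10*P + (-4 - h) = -4 - h + 10*P)
((-260 - 332)/(-358 + 63))*N(-4, -8) = ((-260 - 332)/(-358 + 63))*(-4 - 1*(-4) + 10*(-8)) = (-592/(-295))*(-4 + 4 - 80) = -592*(-1/295)*(-80) = (592/295)*(-80) = -9472/59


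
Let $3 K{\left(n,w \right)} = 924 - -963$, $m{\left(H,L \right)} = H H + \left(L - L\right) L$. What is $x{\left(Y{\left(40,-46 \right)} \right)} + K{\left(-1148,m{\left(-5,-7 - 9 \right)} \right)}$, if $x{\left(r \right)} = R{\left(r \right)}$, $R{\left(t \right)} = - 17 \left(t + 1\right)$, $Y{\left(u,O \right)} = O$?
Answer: $1394$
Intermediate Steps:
$m{\left(H,L \right)} = H^{2}$ ($m{\left(H,L \right)} = H^{2} + 0 L = H^{2} + 0 = H^{2}$)
$K{\left(n,w \right)} = 629$ ($K{\left(n,w \right)} = \frac{924 - -963}{3} = \frac{924 + 963}{3} = \frac{1}{3} \cdot 1887 = 629$)
$R{\left(t \right)} = -17 - 17 t$ ($R{\left(t \right)} = - 17 \left(1 + t\right) = -17 - 17 t$)
$x{\left(r \right)} = -17 - 17 r$
$x{\left(Y{\left(40,-46 \right)} \right)} + K{\left(-1148,m{\left(-5,-7 - 9 \right)} \right)} = \left(-17 - -782\right) + 629 = \left(-17 + 782\right) + 629 = 765 + 629 = 1394$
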